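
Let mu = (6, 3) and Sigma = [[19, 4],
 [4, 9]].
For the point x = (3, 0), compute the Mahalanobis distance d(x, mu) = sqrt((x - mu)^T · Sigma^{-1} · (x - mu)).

Step 1 — centre the observation: (x - mu) = (-3, -3).

Step 2 — invert Sigma. det(Sigma) = 19·9 - (4)² = 155.
  Sigma^{-1} = (1/det) · [[d, -b], [-b, a]] = [[0.0581, -0.0258],
 [-0.0258, 0.1226]].

Step 3 — form the quadratic (x - mu)^T · Sigma^{-1} · (x - mu):
  Sigma^{-1} · (x - mu) = (-0.0968, -0.2903).
  (x - mu)^T · [Sigma^{-1} · (x - mu)] = (-3)·(-0.0968) + (-3)·(-0.2903) = 1.1613.

Step 4 — take square root: d = √(1.1613) ≈ 1.0776.

d(x, mu) = √(1.1613) ≈ 1.0776


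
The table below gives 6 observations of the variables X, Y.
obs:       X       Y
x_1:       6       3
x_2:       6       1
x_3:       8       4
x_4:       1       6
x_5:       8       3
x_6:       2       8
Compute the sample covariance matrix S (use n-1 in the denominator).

Step 1 — column means:
  mean(X) = (6 + 6 + 8 + 1 + 8 + 2) / 6 = 31/6 = 5.1667
  mean(Y) = (3 + 1 + 4 + 6 + 3 + 8) / 6 = 25/6 = 4.1667

Step 2 — sample covariance S[i,j] = (1/(n-1)) · Σ_k (x_{k,i} - mean_i) · (x_{k,j} - mean_j), with n-1 = 5.
  S[X,X] = ((0.8333)·(0.8333) + (0.8333)·(0.8333) + (2.8333)·(2.8333) + (-4.1667)·(-4.1667) + (2.8333)·(2.8333) + (-3.1667)·(-3.1667)) / 5 = 44.8333/5 = 8.9667
  S[X,Y] = ((0.8333)·(-1.1667) + (0.8333)·(-3.1667) + (2.8333)·(-0.1667) + (-4.1667)·(1.8333) + (2.8333)·(-1.1667) + (-3.1667)·(3.8333)) / 5 = -27.1667/5 = -5.4333
  S[Y,Y] = ((-1.1667)·(-1.1667) + (-3.1667)·(-3.1667) + (-0.1667)·(-0.1667) + (1.8333)·(1.8333) + (-1.1667)·(-1.1667) + (3.8333)·(3.8333)) / 5 = 30.8333/5 = 6.1667

S is symmetric (S[j,i] = S[i,j]). Assembling:

S = [[8.9667, -5.4333],
 [-5.4333, 6.1667]]


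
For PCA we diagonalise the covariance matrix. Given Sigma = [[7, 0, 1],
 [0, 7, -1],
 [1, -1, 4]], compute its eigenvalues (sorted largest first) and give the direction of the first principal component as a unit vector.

Step 1 — characteristic polynomial p(λ) = det(λI - Sigma) = λ³ - tr·λ² + c_1·λ - det, where tr = trace, c_1 = sum of the principal 2×2 minors, det = det(Sigma):
  tr = 7 + 7 + 4 = 18,
  c_1 = (7·7 - (0)²) + (7·4 - (1)²) + (7·4 - (-1)²) = 49 + 27 + 27 = 103,
  det = 7·(7·4 - (-1)²) - (0)·((0)·4 - (-1)·(1)) + (1)·((0)·(-1) - 7·(1)) = 7·(27) - (0)·(1) + (1)·(-7) = 182.
  So p(λ) = λ³ - 18λ² + 103λ - 182.
Step 2 — look for an integer root (rational root theorem: any rational root is an integer divisor of 182). Testing λ = 7:
  p(7) = 343 - 882 + 721 - 182 = 0  ✓
  Dividing out (λ - 7): p(λ) = (λ - 7)(λ² - 11λ + 26).
Step 3 — remaining eigenvalues from the quadratic λ² - 11λ + 26 = 0:
  Δ = 11² - 4·26 = 121 - 104 = 17,  λ = (11 ± √17)/2 = (11 ± 4.1231)/2 ≈ 7.5616 or 3.4384.
  Sorted: λ_1 = 7.5616,  λ_2 = 7,  λ_3 = 3.4384  (check: sum = 18 = tr ✓).

Step 4 — unit eigenvector for λ_1 ≈ 7.5616: v spans the null space of (Sigma - λ_1 I), whose rows are
  r_1 = (-0.5616, 0, 1),  r_2 = (0, -0.5616, -1),  r_3 = (1, -1, -3.5616).
  v is orthogonal to every row, so take v ∝ r_1 × r_2 = ((0)·(-1) - (1)·(-0.5616), (1)·(0) - (-0.5616)·(-1), (-0.5616)·(-0.5616) - (0)·(0)) ≈ (0.5616, -0.5616, 0.3153).
  Let u = (0.5616, -0.5616, 0.3153).
  ||u|| = √((0.5616)² + (-0.5616)² + (0.3153)²) = √(0.7301) ≈ 0.8545,  v_1 = u/||u|| ≈ (0.6572, -0.6572, 0.369) (||v_1|| = 1).

λ_1 = 7.5616,  λ_2 = 7,  λ_3 = 3.4384;  v_1 ≈ (0.6572, -0.6572, 0.369)


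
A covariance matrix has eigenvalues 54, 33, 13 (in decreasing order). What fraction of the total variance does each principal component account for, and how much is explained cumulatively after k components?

Step 1 — total variance = trace(Sigma) = Σ λ_i = 54 + 33 + 13 = 100.

Step 2 — fraction explained by component i = λ_i / Σ λ:
  PC1: 54/100 = 0.54
  PC2: 33/100 = 0.33
  PC3: 13/100 = 0.13

Step 3 — cumulative fraction after k components = (λ_1 + ... + λ_k) / Σ λ:
  k = 1: 54/100 = 0.54
  k = 2: (54 + 33)/100 = 87/100 = 0.87
  k = 3: (54 + 33 + 13)/100 = 100/100 = 1

Summary (fraction, with percent):

explained: PC1 0.54 (54%), PC2 0.33 (33%), PC3 0.13 (13%);  cumulative: 0.54, 0.87, 1


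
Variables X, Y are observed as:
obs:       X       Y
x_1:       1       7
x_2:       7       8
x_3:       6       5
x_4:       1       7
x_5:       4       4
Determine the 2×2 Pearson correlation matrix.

Step 1 — column means:
  mean(X) = (1 + 7 + 6 + 1 + 4) / 5 = 19/5 = 3.8
  mean(Y) = (7 + 8 + 5 + 7 + 4) / 5 = 31/5 = 6.2

Step 2 — sample variances and covariances s[i,j] = (1/(n-1)) · Σ_k (x_{k,i} - mean_i) · (x_{k,j} - mean_j), with n-1 = 4:
  s[X,X] = ((-2.8)·(-2.8) + (3.2)·(3.2) + (2.2)·(2.2) + (-2.8)·(-2.8) + (0.2)·(0.2)) / 4 = 30.8/4 = 7.7
  s[X,Y] = ((-2.8)·(0.8) + (3.2)·(1.8) + (2.2)·(-1.2) + (-2.8)·(0.8) + (0.2)·(-2.2)) / 4 = -1.8/4 = -0.45
  s[Y,Y] = ((0.8)·(0.8) + (1.8)·(1.8) + (-1.2)·(-1.2) + (0.8)·(0.8) + (-2.2)·(-2.2)) / 4 = 10.8/4 = 2.7
  Sample standard deviations s_i = √(s[i,i]):
  s(X) = √(7.7) = 2.7749
  s(Y) = √(2.7) = 1.6432

Step 3 — r_{ij} = s_{ij} / (s_i · s_j):
  r[X,X] = 1 (diagonal).
  r[X,Y] = -0.45 / (2.7749 · 1.6432) = -0.45 / 4.5596 = -0.0987
  r[Y,Y] = 1 (diagonal).

R is symmetric with unit diagonal. Assembling:

R = [[1, -0.0987],
 [-0.0987, 1]]


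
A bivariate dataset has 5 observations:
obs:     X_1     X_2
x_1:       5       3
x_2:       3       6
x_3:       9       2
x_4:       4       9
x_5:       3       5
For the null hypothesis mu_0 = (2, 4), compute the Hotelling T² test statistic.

Step 1 — sample mean vector:
  mean(X_1) = (5 + 3 + 9 + 4 + 3) / 5 = 24/5 = 4.8
  mean(X_2) = (3 + 6 + 2 + 9 + 5) / 5 = 25/5 = 5
  x̄ = (4.8, 5),  deviation x̄ - mu_0 = (4.8, 5) - (2, 4) = (2.8, 1).

Step 2 — sample covariance matrix, S[i,j] = (1/(n-1)) · Σ_k (x_{k,i} - mean_i) · (x_{k,j} - mean_j), divisor n-1 = 4:
  S[X_1,X_1] = ((0.2)·(0.2) + (-1.8)·(-1.8) + (4.2)·(4.2) + (-0.8)·(-0.8) + (-1.8)·(-1.8)) / 4 = 24.8/4 = 6.2
  S[X_1,X_2] = ((0.2)·(-2) + (-1.8)·(1) + (4.2)·(-3) + (-0.8)·(4) + (-1.8)·(0)) / 4 = -18/4 = -4.5
  S[X_2,X_2] = ((-2)·(-2) + (1)·(1) + (-3)·(-3) + (4)·(4) + (0)·(0)) / 4 = 30/4 = 7.5
  S = [[6.2, -4.5],
 [-4.5, 7.5]].

Step 3 — invert S. det(S) = 6.2·7.5 - (-4.5)² = 26.25.
  S^{-1} = (1/det) · [[d, -b], [-b, a]] = [[0.2857, 0.1714],
 [0.1714, 0.2362]].

Step 4 — quadratic form (x̄ - mu_0)^T · S^{-1} · (x̄ - mu_0):
  S^{-1} · (x̄ - mu_0) = (0.9714, 0.7162),
  (x̄ - mu_0)^T · [...] = (2.8)·(0.9714) + (1)·(0.7162) = 3.4362.

Step 5 — scale by n: T² = 5 · 3.4362 = 17.181.

T² ≈ 17.181


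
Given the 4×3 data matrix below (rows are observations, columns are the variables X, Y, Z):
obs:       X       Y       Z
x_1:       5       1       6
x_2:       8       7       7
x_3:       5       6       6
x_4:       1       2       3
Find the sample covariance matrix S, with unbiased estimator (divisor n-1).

Step 1 — column means:
  mean(X) = (5 + 8 + 5 + 1) / 4 = 19/4 = 4.75
  mean(Y) = (1 + 7 + 6 + 2) / 4 = 16/4 = 4
  mean(Z) = (6 + 7 + 6 + 3) / 4 = 22/4 = 5.5

Step 2 — sample covariance S[i,j] = (1/(n-1)) · Σ_k (x_{k,i} - mean_i) · (x_{k,j} - mean_j), with n-1 = 3.
  S[X,X] = ((0.25)·(0.25) + (3.25)·(3.25) + (0.25)·(0.25) + (-3.75)·(-3.75)) / 3 = 24.75/3 = 8.25
  S[X,Y] = ((0.25)·(-3) + (3.25)·(3) + (0.25)·(2) + (-3.75)·(-2)) / 3 = 17/3 = 5.6667
  S[X,Z] = ((0.25)·(0.5) + (3.25)·(1.5) + (0.25)·(0.5) + (-3.75)·(-2.5)) / 3 = 14.5/3 = 4.8333
  S[Y,Y] = ((-3)·(-3) + (3)·(3) + (2)·(2) + (-2)·(-2)) / 3 = 26/3 = 8.6667
  S[Y,Z] = ((-3)·(0.5) + (3)·(1.5) + (2)·(0.5) + (-2)·(-2.5)) / 3 = 9/3 = 3
  S[Z,Z] = ((0.5)·(0.5) + (1.5)·(1.5) + (0.5)·(0.5) + (-2.5)·(-2.5)) / 3 = 9/3 = 3

S is symmetric (S[j,i] = S[i,j]). Assembling:

S = [[8.25, 5.6667, 4.8333],
 [5.6667, 8.6667, 3],
 [4.8333, 3, 3]]


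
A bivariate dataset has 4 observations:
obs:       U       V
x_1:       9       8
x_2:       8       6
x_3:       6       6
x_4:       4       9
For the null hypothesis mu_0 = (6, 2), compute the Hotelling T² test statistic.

Step 1 — sample mean vector:
  mean(U) = (9 + 8 + 6 + 4) / 4 = 27/4 = 6.75
  mean(V) = (8 + 6 + 6 + 9) / 4 = 29/4 = 7.25
  x̄ = (6.75, 7.25),  deviation x̄ - mu_0 = (6.75, 7.25) - (6, 2) = (0.75, 5.25).

Step 2 — sample covariance matrix, S[i,j] = (1/(n-1)) · Σ_k (x_{k,i} - mean_i) · (x_{k,j} - mean_j), divisor n-1 = 3:
  S[U,U] = ((2.25)·(2.25) + (1.25)·(1.25) + (-0.75)·(-0.75) + (-2.75)·(-2.75)) / 3 = 14.75/3 = 4.9167
  S[U,V] = ((2.25)·(0.75) + (1.25)·(-1.25) + (-0.75)·(-1.25) + (-2.75)·(1.75)) / 3 = -3.75/3 = -1.25
  S[V,V] = ((0.75)·(0.75) + (-1.25)·(-1.25) + (-1.25)·(-1.25) + (1.75)·(1.75)) / 3 = 6.75/3 = 2.25
  S = [[4.9167, -1.25],
 [-1.25, 2.25]].

Step 3 — invert S. det(S) = 4.9167·2.25 - (-1.25)² = 9.5.
  S^{-1} = (1/det) · [[d, -b], [-b, a]] = [[0.2368, 0.1316],
 [0.1316, 0.5175]].

Step 4 — quadratic form (x̄ - mu_0)^T · S^{-1} · (x̄ - mu_0):
  S^{-1} · (x̄ - mu_0) = (0.8684, 2.8158),
  (x̄ - mu_0)^T · [...] = (0.75)·(0.8684) + (5.25)·(2.8158) = 15.4342.

Step 5 — scale by n: T² = 4 · 15.4342 = 61.7368.

T² ≈ 61.7368


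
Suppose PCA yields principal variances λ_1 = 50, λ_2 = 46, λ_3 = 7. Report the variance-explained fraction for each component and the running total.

Step 1 — total variance = trace(Sigma) = Σ λ_i = 50 + 46 + 7 = 103.

Step 2 — fraction explained by component i = λ_i / Σ λ:
  PC1: 50/103 = 0.4854
  PC2: 46/103 = 0.4466
  PC3: 7/103 = 0.068

Step 3 — cumulative fraction after k components = (λ_1 + ... + λ_k) / Σ λ:
  k = 1: 50/103 = 0.4854
  k = 2: (50 + 46)/103 = 96/103 = 0.932
  k = 3: (50 + 46 + 7)/103 = 103/103 = 1

Summary (fraction, with percent):

explained: PC1 0.4854 (48.54%), PC2 0.4466 (44.66%), PC3 0.068 (6.8%);  cumulative: 0.4854, 0.932, 1


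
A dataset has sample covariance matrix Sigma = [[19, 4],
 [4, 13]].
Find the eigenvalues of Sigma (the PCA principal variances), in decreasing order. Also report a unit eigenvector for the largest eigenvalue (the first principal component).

Step 1 — characteristic polynomial of 2×2 Sigma:
  det(Sigma - λI) = λ² - trace · λ + det = 0.
  trace = 19 + 13 = 32, det = 19·13 - (4)² = 231.
Step 2 — discriminant:
  Δ = trace² - 4·det = 1024 - 924 = 100.
Step 3 — eigenvalues:
  λ = (trace ± √Δ)/2 = (32 ± 10)/2,
  λ_1 = 21,  λ_2 = 11.

Step 4 — unit eigenvector for λ_1: solve (Sigma - λ_1 I)v = 0. First row:
  (19 - 21)·v_x + (4)·v_y = 0, i.e. (-2)·v_x + (4)·v_y = 0,
  so v ∝ (b, λ_1 - a) = (4, 2) = u.
  ||u|| = √((4)² + (2)²) = √(20) ≈ 4.4721,
  v_1 = u/||u|| ≈ (0.8944, 0.4472) (||v_1|| = 1).

λ_1 = 21,  λ_2 = 11;  v_1 ≈ (0.8944, 0.4472)


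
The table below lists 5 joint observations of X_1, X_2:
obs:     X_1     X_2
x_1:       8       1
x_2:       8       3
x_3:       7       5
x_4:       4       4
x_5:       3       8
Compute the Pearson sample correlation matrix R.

Step 1 — column means:
  mean(X_1) = (8 + 8 + 7 + 4 + 3) / 5 = 30/5 = 6
  mean(X_2) = (1 + 3 + 5 + 4 + 8) / 5 = 21/5 = 4.2

Step 2 — sample variances and covariances s[i,j] = (1/(n-1)) · Σ_k (x_{k,i} - mean_i) · (x_{k,j} - mean_j), with n-1 = 4:
  s[X_1,X_1] = ((2)·(2) + (2)·(2) + (1)·(1) + (-2)·(-2) + (-3)·(-3)) / 4 = 22/4 = 5.5
  s[X_1,X_2] = ((2)·(-3.2) + (2)·(-1.2) + (1)·(0.8) + (-2)·(-0.2) + (-3)·(3.8)) / 4 = -19/4 = -4.75
  s[X_2,X_2] = ((-3.2)·(-3.2) + (-1.2)·(-1.2) + (0.8)·(0.8) + (-0.2)·(-0.2) + (3.8)·(3.8)) / 4 = 26.8/4 = 6.7
  Sample standard deviations s_i = √(s[i,i]):
  s(X_1) = √(5.5) = 2.3452
  s(X_2) = √(6.7) = 2.5884

Step 3 — r_{ij} = s_{ij} / (s_i · s_j):
  r[X_1,X_1] = 1 (diagonal).
  r[X_1,X_2] = -4.75 / (2.3452 · 2.5884) = -4.75 / 6.0704 = -0.7825
  r[X_2,X_2] = 1 (diagonal).

R is symmetric with unit diagonal. Assembling:

R = [[1, -0.7825],
 [-0.7825, 1]]


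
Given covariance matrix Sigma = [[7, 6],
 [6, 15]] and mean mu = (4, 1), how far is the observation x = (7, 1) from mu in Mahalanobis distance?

Step 1 — centre the observation: (x - mu) = (3, 0).

Step 2 — invert Sigma. det(Sigma) = 7·15 - (6)² = 69.
  Sigma^{-1} = (1/det) · [[d, -b], [-b, a]] = [[0.2174, -0.087],
 [-0.087, 0.1014]].

Step 3 — form the quadratic (x - mu)^T · Sigma^{-1} · (x - mu):
  Sigma^{-1} · (x - mu) = (0.6522, -0.2609).
  (x - mu)^T · [Sigma^{-1} · (x - mu)] = (3)·(0.6522) + (0)·(-0.2609) = 1.9565.

Step 4 — take square root: d = √(1.9565) ≈ 1.3988.

d(x, mu) = √(1.9565) ≈ 1.3988


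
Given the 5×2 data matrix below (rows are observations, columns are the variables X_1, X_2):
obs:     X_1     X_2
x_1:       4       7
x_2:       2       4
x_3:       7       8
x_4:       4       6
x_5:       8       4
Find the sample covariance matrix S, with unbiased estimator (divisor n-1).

Step 1 — column means:
  mean(X_1) = (4 + 2 + 7 + 4 + 8) / 5 = 25/5 = 5
  mean(X_2) = (7 + 4 + 8 + 6 + 4) / 5 = 29/5 = 5.8

Step 2 — sample covariance S[i,j] = (1/(n-1)) · Σ_k (x_{k,i} - mean_i) · (x_{k,j} - mean_j), with n-1 = 4.
  S[X_1,X_1] = ((-1)·(-1) + (-3)·(-3) + (2)·(2) + (-1)·(-1) + (3)·(3)) / 4 = 24/4 = 6
  S[X_1,X_2] = ((-1)·(1.2) + (-3)·(-1.8) + (2)·(2.2) + (-1)·(0.2) + (3)·(-1.8)) / 4 = 3/4 = 0.75
  S[X_2,X_2] = ((1.2)·(1.2) + (-1.8)·(-1.8) + (2.2)·(2.2) + (0.2)·(0.2) + (-1.8)·(-1.8)) / 4 = 12.8/4 = 3.2

S is symmetric (S[j,i] = S[i,j]). Assembling:

S = [[6, 0.75],
 [0.75, 3.2]]


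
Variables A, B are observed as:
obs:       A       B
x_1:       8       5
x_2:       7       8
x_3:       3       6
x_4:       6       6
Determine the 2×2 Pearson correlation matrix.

Step 1 — column means:
  mean(A) = (8 + 7 + 3 + 6) / 4 = 24/4 = 6
  mean(B) = (5 + 8 + 6 + 6) / 4 = 25/4 = 6.25

Step 2 — sample variances and covariances s[i,j] = (1/(n-1)) · Σ_k (x_{k,i} - mean_i) · (x_{k,j} - mean_j), with n-1 = 3:
  s[A,A] = ((2)·(2) + (1)·(1) + (-3)·(-3) + (0)·(0)) / 3 = 14/3 = 4.6667
  s[A,B] = ((2)·(-1.25) + (1)·(1.75) + (-3)·(-0.25) + (0)·(-0.25)) / 3 = 0/3 = 0
  s[B,B] = ((-1.25)·(-1.25) + (1.75)·(1.75) + (-0.25)·(-0.25) + (-0.25)·(-0.25)) / 3 = 4.75/3 = 1.5833
  Sample standard deviations s_i = √(s[i,i]):
  s(A) = √(4.6667) = 2.1602
  s(B) = √(1.5833) = 1.2583

Step 3 — r_{ij} = s_{ij} / (s_i · s_j):
  r[A,A] = 1 (diagonal).
  r[A,B] = 0 / (2.1602 · 1.2583) = 0 / 2.7183 = 0
  r[B,B] = 1 (diagonal).

R is symmetric with unit diagonal. Assembling:

R = [[1, 0],
 [0, 1]]


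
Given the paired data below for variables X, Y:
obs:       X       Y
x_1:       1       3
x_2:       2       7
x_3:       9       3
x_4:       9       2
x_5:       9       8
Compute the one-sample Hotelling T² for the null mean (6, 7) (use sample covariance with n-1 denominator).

Step 1 — sample mean vector:
  mean(X) = (1 + 2 + 9 + 9 + 9) / 5 = 30/5 = 6
  mean(Y) = (3 + 7 + 3 + 2 + 8) / 5 = 23/5 = 4.6
  x̄ = (6, 4.6),  deviation x̄ - mu_0 = (6, 4.6) - (6, 7) = (0, -2.4).

Step 2 — sample covariance matrix, S[i,j] = (1/(n-1)) · Σ_k (x_{k,i} - mean_i) · (x_{k,j} - mean_j), divisor n-1 = 4:
  S[X,X] = ((-5)·(-5) + (-4)·(-4) + (3)·(3) + (3)·(3) + (3)·(3)) / 4 = 68/4 = 17
  S[X,Y] = ((-5)·(-1.6) + (-4)·(2.4) + (3)·(-1.6) + (3)·(-2.6) + (3)·(3.4)) / 4 = -4/4 = -1
  S[Y,Y] = ((-1.6)·(-1.6) + (2.4)·(2.4) + (-1.6)·(-1.6) + (-2.6)·(-2.6) + (3.4)·(3.4)) / 4 = 29.2/4 = 7.3
  S = [[17, -1],
 [-1, 7.3]].

Step 3 — invert S. det(S) = 17·7.3 - (-1)² = 123.1.
  S^{-1} = (1/det) · [[d, -b], [-b, a]] = [[0.0593, 0.0081],
 [0.0081, 0.1381]].

Step 4 — quadratic form (x̄ - mu_0)^T · S^{-1} · (x̄ - mu_0):
  S^{-1} · (x̄ - mu_0) = (-0.0195, -0.3314),
  (x̄ - mu_0)^T · [...] = (0)·(-0.0195) + (-2.4)·(-0.3314) = 0.7955.

Step 5 — scale by n: T² = 5 · 0.7955 = 3.9773.

T² ≈ 3.9773


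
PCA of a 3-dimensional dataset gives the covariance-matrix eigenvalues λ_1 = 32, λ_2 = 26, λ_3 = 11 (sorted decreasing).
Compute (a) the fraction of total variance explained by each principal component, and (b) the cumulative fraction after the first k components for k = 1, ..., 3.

Step 1 — total variance = trace(Sigma) = Σ λ_i = 32 + 26 + 11 = 69.

Step 2 — fraction explained by component i = λ_i / Σ λ:
  PC1: 32/69 = 0.4638
  PC2: 26/69 = 0.3768
  PC3: 11/69 = 0.1594

Step 3 — cumulative fraction after k components = (λ_1 + ... + λ_k) / Σ λ:
  k = 1: 32/69 = 0.4638
  k = 2: (32 + 26)/69 = 58/69 = 0.8406
  k = 3: (32 + 26 + 11)/69 = 69/69 = 1

Summary (fraction, with percent):

explained: PC1 0.4638 (46.38%), PC2 0.3768 (37.68%), PC3 0.1594 (15.94%);  cumulative: 0.4638, 0.8406, 1


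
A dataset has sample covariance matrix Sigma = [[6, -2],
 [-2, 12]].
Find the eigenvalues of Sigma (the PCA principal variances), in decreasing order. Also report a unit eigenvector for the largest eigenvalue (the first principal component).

Step 1 — characteristic polynomial of 2×2 Sigma:
  det(Sigma - λI) = λ² - trace · λ + det = 0.
  trace = 6 + 12 = 18, det = 6·12 - (-2)² = 68.
Step 2 — discriminant:
  Δ = trace² - 4·det = 324 - 272 = 52.
Step 3 — eigenvalues:
  λ = (trace ± √Δ)/2 = (18 ± 7.2111)/2,
  λ_1 = 12.6056,  λ_2 = 5.3944.

Step 4 — unit eigenvector for λ_1: solve (Sigma - λ_1 I)v = 0. First row:
  (6 - 12.6056)·v_x + (-2)·v_y = 0, i.e. (-6.6056)·v_x + (-2)·v_y = 0,
  so v ∝ (b, λ_1 - a) = (-2, 6.6056); multiply by -1 so the first entry is positive: u = (2, -6.6056).
  ||u|| = √((2)² + (-6.6056)²) = √(47.6333) ≈ 6.9017,
  v_1 = u/||u|| ≈ (0.2898, -0.9571) (||v_1|| = 1).

λ_1 = 12.6056,  λ_2 = 5.3944;  v_1 ≈ (0.2898, -0.9571)


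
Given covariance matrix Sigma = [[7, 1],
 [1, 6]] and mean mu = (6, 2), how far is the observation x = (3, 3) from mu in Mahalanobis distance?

Step 1 — centre the observation: (x - mu) = (-3, 1).

Step 2 — invert Sigma. det(Sigma) = 7·6 - (1)² = 41.
  Sigma^{-1} = (1/det) · [[d, -b], [-b, a]] = [[0.1463, -0.0244],
 [-0.0244, 0.1707]].

Step 3 — form the quadratic (x - mu)^T · Sigma^{-1} · (x - mu):
  Sigma^{-1} · (x - mu) = (-0.4634, 0.2439).
  (x - mu)^T · [Sigma^{-1} · (x - mu)] = (-3)·(-0.4634) + (1)·(0.2439) = 1.6341.

Step 4 — take square root: d = √(1.6341) ≈ 1.2783.

d(x, mu) = √(1.6341) ≈ 1.2783


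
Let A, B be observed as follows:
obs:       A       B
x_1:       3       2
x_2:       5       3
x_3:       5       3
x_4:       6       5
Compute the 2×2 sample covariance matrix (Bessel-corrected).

Step 1 — column means:
  mean(A) = (3 + 5 + 5 + 6) / 4 = 19/4 = 4.75
  mean(B) = (2 + 3 + 3 + 5) / 4 = 13/4 = 3.25

Step 2 — sample covariance S[i,j] = (1/(n-1)) · Σ_k (x_{k,i} - mean_i) · (x_{k,j} - mean_j), with n-1 = 3.
  S[A,A] = ((-1.75)·(-1.75) + (0.25)·(0.25) + (0.25)·(0.25) + (1.25)·(1.25)) / 3 = 4.75/3 = 1.5833
  S[A,B] = ((-1.75)·(-1.25) + (0.25)·(-0.25) + (0.25)·(-0.25) + (1.25)·(1.75)) / 3 = 4.25/3 = 1.4167
  S[B,B] = ((-1.25)·(-1.25) + (-0.25)·(-0.25) + (-0.25)·(-0.25) + (1.75)·(1.75)) / 3 = 4.75/3 = 1.5833

S is symmetric (S[j,i] = S[i,j]). Assembling:

S = [[1.5833, 1.4167],
 [1.4167, 1.5833]]


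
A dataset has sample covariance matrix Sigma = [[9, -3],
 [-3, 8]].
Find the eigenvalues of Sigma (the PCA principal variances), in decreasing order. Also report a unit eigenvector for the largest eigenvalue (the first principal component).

Step 1 — characteristic polynomial of 2×2 Sigma:
  det(Sigma - λI) = λ² - trace · λ + det = 0.
  trace = 9 + 8 = 17, det = 9·8 - (-3)² = 63.
Step 2 — discriminant:
  Δ = trace² - 4·det = 289 - 252 = 37.
Step 3 — eigenvalues:
  λ = (trace ± √Δ)/2 = (17 ± 6.0828)/2,
  λ_1 = 11.5414,  λ_2 = 5.4586.

Step 4 — unit eigenvector for λ_1: solve (Sigma - λ_1 I)v = 0. First row:
  (9 - 11.5414)·v_x + (-3)·v_y = 0, i.e. (-2.5414)·v_x + (-3)·v_y = 0,
  so v ∝ (b, λ_1 - a) = (-3, 2.5414); multiply by -1 so the first entry is positive: u = (3, -2.5414).
  ||u|| = √((3)² + (-2.5414)²) = √(15.4586) ≈ 3.9317,
  v_1 = u/||u|| ≈ (0.763, -0.6464) (||v_1|| = 1).

λ_1 = 11.5414,  λ_2 = 5.4586;  v_1 ≈ (0.763, -0.6464)


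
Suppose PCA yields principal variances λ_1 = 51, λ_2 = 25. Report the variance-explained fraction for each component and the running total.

Step 1 — total variance = trace(Sigma) = Σ λ_i = 51 + 25 = 76.

Step 2 — fraction explained by component i = λ_i / Σ λ:
  PC1: 51/76 = 0.6711
  PC2: 25/76 = 0.3289

Step 3 — cumulative fraction after k components = (λ_1 + ... + λ_k) / Σ λ:
  k = 1: 51/76 = 0.6711
  k = 2: (51 + 25)/76 = 76/76 = 1

Summary (fraction, with percent):

explained: PC1 0.6711 (67.11%), PC2 0.3289 (32.89%);  cumulative: 0.6711, 1


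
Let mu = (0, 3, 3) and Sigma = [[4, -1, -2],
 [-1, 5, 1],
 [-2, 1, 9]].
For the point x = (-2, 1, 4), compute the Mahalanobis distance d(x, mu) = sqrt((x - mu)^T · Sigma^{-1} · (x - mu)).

Step 1 — centre the observation: (x - mu) = (-2, -2, 1).

Step 2 — invert Sigma (cofactor / det for 3×3, or solve directly):
  Sigma^{-1} = [[0.2914, 0.0464, 0.0596],
 [0.0464, 0.2119, -0.0132],
 [0.0596, -0.0132, 0.1258]].

Step 3 — form the quadratic (x - mu)^T · Sigma^{-1} · (x - mu):
  Sigma^{-1} · (x - mu) = (-0.6159, -0.5298, 0.0331).
  (x - mu)^T · [Sigma^{-1} · (x - mu)] = (-2)·(-0.6159) + (-2)·(-0.5298) + (1)·(0.0331) = 2.3245.

Step 4 — take square root: d = √(2.3245) ≈ 1.5246.

d(x, mu) = √(2.3245) ≈ 1.5246


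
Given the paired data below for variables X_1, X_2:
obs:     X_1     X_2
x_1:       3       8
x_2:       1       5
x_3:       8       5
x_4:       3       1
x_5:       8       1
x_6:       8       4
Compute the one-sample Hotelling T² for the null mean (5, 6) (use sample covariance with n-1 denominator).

Step 1 — sample mean vector:
  mean(X_1) = (3 + 1 + 8 + 3 + 8 + 8) / 6 = 31/6 = 5.1667
  mean(X_2) = (8 + 5 + 5 + 1 + 1 + 4) / 6 = 24/6 = 4
  x̄ = (5.1667, 4),  deviation x̄ - mu_0 = (5.1667, 4) - (5, 6) = (0.1667, -2).

Step 2 — sample covariance matrix, S[i,j] = (1/(n-1)) · Σ_k (x_{k,i} - mean_i) · (x_{k,j} - mean_j), divisor n-1 = 5:
  S[X_1,X_1] = ((-2.1667)·(-2.1667) + (-4.1667)·(-4.1667) + (2.8333)·(2.8333) + (-2.1667)·(-2.1667) + (2.8333)·(2.8333) + (2.8333)·(2.8333)) / 5 = 50.8333/5 = 10.1667
  S[X_1,X_2] = ((-2.1667)·(4) + (-4.1667)·(1) + (2.8333)·(1) + (-2.1667)·(-3) + (2.8333)·(-3) + (2.8333)·(0)) / 5 = -12/5 = -2.4
  S[X_2,X_2] = ((4)·(4) + (1)·(1) + (1)·(1) + (-3)·(-3) + (-3)·(-3) + (0)·(0)) / 5 = 36/5 = 7.2
  S = [[10.1667, -2.4],
 [-2.4, 7.2]].

Step 3 — invert S. det(S) = 10.1667·7.2 - (-2.4)² = 67.44.
  S^{-1} = (1/det) · [[d, -b], [-b, a]] = [[0.1068, 0.0356],
 [0.0356, 0.1508]].

Step 4 — quadratic form (x̄ - mu_0)^T · S^{-1} · (x̄ - mu_0):
  S^{-1} · (x̄ - mu_0) = (-0.0534, -0.2956),
  (x̄ - mu_0)^T · [...] = (0.1667)·(-0.0534) + (-2)·(-0.2956) = 0.5822.

Step 5 — scale by n: T² = 6 · 0.5822 = 3.4935.

T² ≈ 3.4935


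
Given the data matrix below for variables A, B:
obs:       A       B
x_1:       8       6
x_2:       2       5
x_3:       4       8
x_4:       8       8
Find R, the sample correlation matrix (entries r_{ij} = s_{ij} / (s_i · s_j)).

Step 1 — column means:
  mean(A) = (8 + 2 + 4 + 8) / 4 = 22/4 = 5.5
  mean(B) = (6 + 5 + 8 + 8) / 4 = 27/4 = 6.75

Step 2 — sample variances and covariances s[i,j] = (1/(n-1)) · Σ_k (x_{k,i} - mean_i) · (x_{k,j} - mean_j), with n-1 = 3:
  s[A,A] = ((2.5)·(2.5) + (-3.5)·(-3.5) + (-1.5)·(-1.5) + (2.5)·(2.5)) / 3 = 27/3 = 9
  s[A,B] = ((2.5)·(-0.75) + (-3.5)·(-1.75) + (-1.5)·(1.25) + (2.5)·(1.25)) / 3 = 5.5/3 = 1.8333
  s[B,B] = ((-0.75)·(-0.75) + (-1.75)·(-1.75) + (1.25)·(1.25) + (1.25)·(1.25)) / 3 = 6.75/3 = 2.25
  Sample standard deviations s_i = √(s[i,i]):
  s(A) = √(9) = 3
  s(B) = √(2.25) = 1.5

Step 3 — r_{ij} = s_{ij} / (s_i · s_j):
  r[A,A] = 1 (diagonal).
  r[A,B] = 1.8333 / (3 · 1.5) = 1.8333 / 4.5 = 0.4074
  r[B,B] = 1 (diagonal).

R is symmetric with unit diagonal. Assembling:

R = [[1, 0.4074],
 [0.4074, 1]]


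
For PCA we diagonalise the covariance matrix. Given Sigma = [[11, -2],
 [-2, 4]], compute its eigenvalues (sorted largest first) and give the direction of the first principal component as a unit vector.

Step 1 — characteristic polynomial of 2×2 Sigma:
  det(Sigma - λI) = λ² - trace · λ + det = 0.
  trace = 11 + 4 = 15, det = 11·4 - (-2)² = 40.
Step 2 — discriminant:
  Δ = trace² - 4·det = 225 - 160 = 65.
Step 3 — eigenvalues:
  λ = (trace ± √Δ)/2 = (15 ± 8.0623)/2,
  λ_1 = 11.5311,  λ_2 = 3.4689.

Step 4 — unit eigenvector for λ_1: solve (Sigma - λ_1 I)v = 0. First row:
  (11 - 11.5311)·v_x + (-2)·v_y = 0, i.e. (-0.5311)·v_x + (-2)·v_y = 0,
  so v ∝ (b, λ_1 - a) = (-2, 0.5311); multiply by -1 so the first entry is positive: u = (2, -0.5311).
  ||u|| = √((2)² + (-0.5311)²) = √(4.2821) ≈ 2.0693,
  v_1 = u/||u|| ≈ (0.9665, -0.2567) (||v_1|| = 1).

λ_1 = 11.5311,  λ_2 = 3.4689;  v_1 ≈ (0.9665, -0.2567)


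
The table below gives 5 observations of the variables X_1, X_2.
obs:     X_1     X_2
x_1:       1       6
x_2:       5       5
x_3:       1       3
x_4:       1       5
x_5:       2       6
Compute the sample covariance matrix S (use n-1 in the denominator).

Step 1 — column means:
  mean(X_1) = (1 + 5 + 1 + 1 + 2) / 5 = 10/5 = 2
  mean(X_2) = (6 + 5 + 3 + 5 + 6) / 5 = 25/5 = 5

Step 2 — sample covariance S[i,j] = (1/(n-1)) · Σ_k (x_{k,i} - mean_i) · (x_{k,j} - mean_j), with n-1 = 4.
  S[X_1,X_1] = ((-1)·(-1) + (3)·(3) + (-1)·(-1) + (-1)·(-1) + (0)·(0)) / 4 = 12/4 = 3
  S[X_1,X_2] = ((-1)·(1) + (3)·(0) + (-1)·(-2) + (-1)·(0) + (0)·(1)) / 4 = 1/4 = 0.25
  S[X_2,X_2] = ((1)·(1) + (0)·(0) + (-2)·(-2) + (0)·(0) + (1)·(1)) / 4 = 6/4 = 1.5

S is symmetric (S[j,i] = S[i,j]). Assembling:

S = [[3, 0.25],
 [0.25, 1.5]]


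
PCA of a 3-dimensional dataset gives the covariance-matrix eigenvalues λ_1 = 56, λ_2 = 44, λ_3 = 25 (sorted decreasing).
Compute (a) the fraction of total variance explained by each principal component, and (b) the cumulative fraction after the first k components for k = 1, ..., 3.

Step 1 — total variance = trace(Sigma) = Σ λ_i = 56 + 44 + 25 = 125.

Step 2 — fraction explained by component i = λ_i / Σ λ:
  PC1: 56/125 = 0.448
  PC2: 44/125 = 0.352
  PC3: 25/125 = 0.2

Step 3 — cumulative fraction after k components = (λ_1 + ... + λ_k) / Σ λ:
  k = 1: 56/125 = 0.448
  k = 2: (56 + 44)/125 = 100/125 = 0.8
  k = 3: (56 + 44 + 25)/125 = 125/125 = 1

Summary (fraction, with percent):

explained: PC1 0.448 (44.8%), PC2 0.352 (35.2%), PC3 0.2 (20%);  cumulative: 0.448, 0.8, 1


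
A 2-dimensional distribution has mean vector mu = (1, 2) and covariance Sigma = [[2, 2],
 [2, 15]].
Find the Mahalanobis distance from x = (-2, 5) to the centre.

Step 1 — centre the observation: (x - mu) = (-3, 3).

Step 2 — invert Sigma. det(Sigma) = 2·15 - (2)² = 26.
  Sigma^{-1} = (1/det) · [[d, -b], [-b, a]] = [[0.5769, -0.0769],
 [-0.0769, 0.0769]].

Step 3 — form the quadratic (x - mu)^T · Sigma^{-1} · (x - mu):
  Sigma^{-1} · (x - mu) = (-1.9615, 0.4615).
  (x - mu)^T · [Sigma^{-1} · (x - mu)] = (-3)·(-1.9615) + (3)·(0.4615) = 7.2692.

Step 4 — take square root: d = √(7.2692) ≈ 2.6962.

d(x, mu) = √(7.2692) ≈ 2.6962


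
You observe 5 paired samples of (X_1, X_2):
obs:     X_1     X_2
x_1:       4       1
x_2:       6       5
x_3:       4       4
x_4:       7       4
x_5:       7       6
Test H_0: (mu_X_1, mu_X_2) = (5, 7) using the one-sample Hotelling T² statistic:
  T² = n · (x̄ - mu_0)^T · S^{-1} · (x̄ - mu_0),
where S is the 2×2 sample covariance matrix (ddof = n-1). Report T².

Step 1 — sample mean vector:
  mean(X_1) = (4 + 6 + 4 + 7 + 7) / 5 = 28/5 = 5.6
  mean(X_2) = (1 + 5 + 4 + 4 + 6) / 5 = 20/5 = 4
  x̄ = (5.6, 4),  deviation x̄ - mu_0 = (5.6, 4) - (5, 7) = (0.6, -3).

Step 2 — sample covariance matrix, S[i,j] = (1/(n-1)) · Σ_k (x_{k,i} - mean_i) · (x_{k,j} - mean_j), divisor n-1 = 4:
  S[X_1,X_1] = ((-1.6)·(-1.6) + (0.4)·(0.4) + (-1.6)·(-1.6) + (1.4)·(1.4) + (1.4)·(1.4)) / 4 = 9.2/4 = 2.3
  S[X_1,X_2] = ((-1.6)·(-3) + (0.4)·(1) + (-1.6)·(0) + (1.4)·(0) + (1.4)·(2)) / 4 = 8/4 = 2
  S[X_2,X_2] = ((-3)·(-3) + (1)·(1) + (0)·(0) + (0)·(0) + (2)·(2)) / 4 = 14/4 = 3.5
  S = [[2.3, 2],
 [2, 3.5]].

Step 3 — invert S. det(S) = 2.3·3.5 - (2)² = 4.05.
  S^{-1} = (1/det) · [[d, -b], [-b, a]] = [[0.8642, -0.4938],
 [-0.4938, 0.5679]].

Step 4 — quadratic form (x̄ - mu_0)^T · S^{-1} · (x̄ - mu_0):
  S^{-1} · (x̄ - mu_0) = (2, -2),
  (x̄ - mu_0)^T · [...] = (0.6)·(2) + (-3)·(-2) = 7.2.

Step 5 — scale by n: T² = 5 · 7.2 = 36.

T² ≈ 36


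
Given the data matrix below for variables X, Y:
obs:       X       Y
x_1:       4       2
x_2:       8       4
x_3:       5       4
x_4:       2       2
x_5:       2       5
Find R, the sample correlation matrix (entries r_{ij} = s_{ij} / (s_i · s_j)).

Step 1 — column means:
  mean(X) = (4 + 8 + 5 + 2 + 2) / 5 = 21/5 = 4.2
  mean(Y) = (2 + 4 + 4 + 2 + 5) / 5 = 17/5 = 3.4

Step 2 — sample variances and covariances s[i,j] = (1/(n-1)) · Σ_k (x_{k,i} - mean_i) · (x_{k,j} - mean_j), with n-1 = 4:
  s[X,X] = ((-0.2)·(-0.2) + (3.8)·(3.8) + (0.8)·(0.8) + (-2.2)·(-2.2) + (-2.2)·(-2.2)) / 4 = 24.8/4 = 6.2
  s[X,Y] = ((-0.2)·(-1.4) + (3.8)·(0.6) + (0.8)·(0.6) + (-2.2)·(-1.4) + (-2.2)·(1.6)) / 4 = 2.6/4 = 0.65
  s[Y,Y] = ((-1.4)·(-1.4) + (0.6)·(0.6) + (0.6)·(0.6) + (-1.4)·(-1.4) + (1.6)·(1.6)) / 4 = 7.2/4 = 1.8
  Sample standard deviations s_i = √(s[i,i]):
  s(X) = √(6.2) = 2.49
  s(Y) = √(1.8) = 1.3416

Step 3 — r_{ij} = s_{ij} / (s_i · s_j):
  r[X,X] = 1 (diagonal).
  r[X,Y] = 0.65 / (2.49 · 1.3416) = 0.65 / 3.3407 = 0.1946
  r[Y,Y] = 1 (diagonal).

R is symmetric with unit diagonal. Assembling:

R = [[1, 0.1946],
 [0.1946, 1]]


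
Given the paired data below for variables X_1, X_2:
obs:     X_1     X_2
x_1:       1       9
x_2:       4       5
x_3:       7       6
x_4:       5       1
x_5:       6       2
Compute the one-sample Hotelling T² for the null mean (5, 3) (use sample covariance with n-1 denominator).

Step 1 — sample mean vector:
  mean(X_1) = (1 + 4 + 7 + 5 + 6) / 5 = 23/5 = 4.6
  mean(X_2) = (9 + 5 + 6 + 1 + 2) / 5 = 23/5 = 4.6
  x̄ = (4.6, 4.6),  deviation x̄ - mu_0 = (4.6, 4.6) - (5, 3) = (-0.4, 1.6).

Step 2 — sample covariance matrix, S[i,j] = (1/(n-1)) · Σ_k (x_{k,i} - mean_i) · (x_{k,j} - mean_j), divisor n-1 = 4:
  S[X_1,X_1] = ((-3.6)·(-3.6) + (-0.6)·(-0.6) + (2.4)·(2.4) + (0.4)·(0.4) + (1.4)·(1.4)) / 4 = 21.2/4 = 5.3
  S[X_1,X_2] = ((-3.6)·(4.4) + (-0.6)·(0.4) + (2.4)·(1.4) + (0.4)·(-3.6) + (1.4)·(-2.6)) / 4 = -17.8/4 = -4.45
  S[X_2,X_2] = ((4.4)·(4.4) + (0.4)·(0.4) + (1.4)·(1.4) + (-3.6)·(-3.6) + (-2.6)·(-2.6)) / 4 = 41.2/4 = 10.3
  S = [[5.3, -4.45],
 [-4.45, 10.3]].

Step 3 — invert S. det(S) = 5.3·10.3 - (-4.45)² = 34.7875.
  S^{-1} = (1/det) · [[d, -b], [-b, a]] = [[0.2961, 0.1279],
 [0.1279, 0.1524]].

Step 4 — quadratic form (x̄ - mu_0)^T · S^{-1} · (x̄ - mu_0):
  S^{-1} · (x̄ - mu_0) = (0.0862, 0.1926),
  (x̄ - mu_0)^T · [...] = (-0.4)·(0.0862) + (1.6)·(0.1926) = 0.2737.

Step 5 — scale by n: T² = 5 · 0.2737 = 1.3683.

T² ≈ 1.3683


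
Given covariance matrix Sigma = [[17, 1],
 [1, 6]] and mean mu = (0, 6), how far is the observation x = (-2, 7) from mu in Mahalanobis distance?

Step 1 — centre the observation: (x - mu) = (-2, 1).

Step 2 — invert Sigma. det(Sigma) = 17·6 - (1)² = 101.
  Sigma^{-1} = (1/det) · [[d, -b], [-b, a]] = [[0.0594, -0.0099],
 [-0.0099, 0.1683]].

Step 3 — form the quadratic (x - mu)^T · Sigma^{-1} · (x - mu):
  Sigma^{-1} · (x - mu) = (-0.1287, 0.1881).
  (x - mu)^T · [Sigma^{-1} · (x - mu)] = (-2)·(-0.1287) + (1)·(0.1881) = 0.4455.

Step 4 — take square root: d = √(0.4455) ≈ 0.6675.

d(x, mu) = √(0.4455) ≈ 0.6675


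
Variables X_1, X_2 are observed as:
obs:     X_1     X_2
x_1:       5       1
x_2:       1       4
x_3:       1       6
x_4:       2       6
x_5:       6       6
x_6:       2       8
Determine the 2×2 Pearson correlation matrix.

Step 1 — column means:
  mean(X_1) = (5 + 1 + 1 + 2 + 6 + 2) / 6 = 17/6 = 2.8333
  mean(X_2) = (1 + 4 + 6 + 6 + 6 + 8) / 6 = 31/6 = 5.1667

Step 2 — sample variances and covariances s[i,j] = (1/(n-1)) · Σ_k (x_{k,i} - mean_i) · (x_{k,j} - mean_j), with n-1 = 5:
  s[X_1,X_1] = ((2.1667)·(2.1667) + (-1.8333)·(-1.8333) + (-1.8333)·(-1.8333) + (-0.8333)·(-0.8333) + (3.1667)·(3.1667) + (-0.8333)·(-0.8333)) / 5 = 22.8333/5 = 4.5667
  s[X_1,X_2] = ((2.1667)·(-4.1667) + (-1.8333)·(-1.1667) + (-1.8333)·(0.8333) + (-0.8333)·(0.8333) + (3.1667)·(0.8333) + (-0.8333)·(2.8333)) / 5 = -8.8333/5 = -1.7667
  s[X_2,X_2] = ((-4.1667)·(-4.1667) + (-1.1667)·(-1.1667) + (0.8333)·(0.8333) + (0.8333)·(0.8333) + (0.8333)·(0.8333) + (2.8333)·(2.8333)) / 5 = 28.8333/5 = 5.7667
  Sample standard deviations s_i = √(s[i,i]):
  s(X_1) = √(4.5667) = 2.137
  s(X_2) = √(5.7667) = 2.4014

Step 3 — r_{ij} = s_{ij} / (s_i · s_j):
  r[X_1,X_1] = 1 (diagonal).
  r[X_1,X_2] = -1.7667 / (2.137 · 2.4014) = -1.7667 / 5.1317 = -0.3443
  r[X_2,X_2] = 1 (diagonal).

R is symmetric with unit diagonal. Assembling:

R = [[1, -0.3443],
 [-0.3443, 1]]


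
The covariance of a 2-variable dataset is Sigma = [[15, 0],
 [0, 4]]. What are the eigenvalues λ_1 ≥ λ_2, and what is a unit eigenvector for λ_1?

Step 1 — characteristic polynomial of 2×2 Sigma:
  det(Sigma - λI) = λ² - trace · λ + det = 0.
  trace = 15 + 4 = 19, det = 15·4 - (0)² = 60.
Step 2 — discriminant:
  Δ = trace² - 4·det = 361 - 240 = 121.
Step 3 — eigenvalues:
  λ = (trace ± √Δ)/2 = (19 ± 11)/2,
  λ_1 = 15,  λ_2 = 4.

Step 4 — unit eigenvector for λ_1: Sigma is diagonal, so its eigenvectors are the coordinate axes. λ_1 = 15 is the diagonal entry on the first coordinate axis, hence
  v_1 = (1, 0) (||v_1|| = 1).

λ_1 = 15,  λ_2 = 4;  v_1 ≈ (1, 0)


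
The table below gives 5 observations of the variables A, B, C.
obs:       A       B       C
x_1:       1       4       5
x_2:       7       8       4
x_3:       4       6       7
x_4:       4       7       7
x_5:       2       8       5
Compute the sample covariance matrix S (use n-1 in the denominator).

Step 1 — column means:
  mean(A) = (1 + 7 + 4 + 4 + 2) / 5 = 18/5 = 3.6
  mean(B) = (4 + 8 + 6 + 7 + 8) / 5 = 33/5 = 6.6
  mean(C) = (5 + 4 + 7 + 7 + 5) / 5 = 28/5 = 5.6

Step 2 — sample covariance S[i,j] = (1/(n-1)) · Σ_k (x_{k,i} - mean_i) · (x_{k,j} - mean_j), with n-1 = 4.
  S[A,A] = ((-2.6)·(-2.6) + (3.4)·(3.4) + (0.4)·(0.4) + (0.4)·(0.4) + (-1.6)·(-1.6)) / 4 = 21.2/4 = 5.3
  S[A,B] = ((-2.6)·(-2.6) + (3.4)·(1.4) + (0.4)·(-0.6) + (0.4)·(0.4) + (-1.6)·(1.4)) / 4 = 9.2/4 = 2.3
  S[A,C] = ((-2.6)·(-0.6) + (3.4)·(-1.6) + (0.4)·(1.4) + (0.4)·(1.4) + (-1.6)·(-0.6)) / 4 = -1.8/4 = -0.45
  S[B,B] = ((-2.6)·(-2.6) + (1.4)·(1.4) + (-0.6)·(-0.6) + (0.4)·(0.4) + (1.4)·(1.4)) / 4 = 11.2/4 = 2.8
  S[B,C] = ((-2.6)·(-0.6) + (1.4)·(-1.6) + (-0.6)·(1.4) + (0.4)·(1.4) + (1.4)·(-0.6)) / 4 = -1.8/4 = -0.45
  S[C,C] = ((-0.6)·(-0.6) + (-1.6)·(-1.6) + (1.4)·(1.4) + (1.4)·(1.4) + (-0.6)·(-0.6)) / 4 = 7.2/4 = 1.8

S is symmetric (S[j,i] = S[i,j]). Assembling:

S = [[5.3, 2.3, -0.45],
 [2.3, 2.8, -0.45],
 [-0.45, -0.45, 1.8]]


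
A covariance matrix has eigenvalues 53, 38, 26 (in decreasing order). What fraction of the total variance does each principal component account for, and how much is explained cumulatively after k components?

Step 1 — total variance = trace(Sigma) = Σ λ_i = 53 + 38 + 26 = 117.

Step 2 — fraction explained by component i = λ_i / Σ λ:
  PC1: 53/117 = 0.453
  PC2: 38/117 = 0.3248
  PC3: 26/117 = 0.2222

Step 3 — cumulative fraction after k components = (λ_1 + ... + λ_k) / Σ λ:
  k = 1: 53/117 = 0.453
  k = 2: (53 + 38)/117 = 91/117 = 0.7778
  k = 3: (53 + 38 + 26)/117 = 117/117 = 1

Summary (fraction, with percent):

explained: PC1 0.453 (45.3%), PC2 0.3248 (32.48%), PC3 0.2222 (22.22%);  cumulative: 0.453, 0.7778, 1


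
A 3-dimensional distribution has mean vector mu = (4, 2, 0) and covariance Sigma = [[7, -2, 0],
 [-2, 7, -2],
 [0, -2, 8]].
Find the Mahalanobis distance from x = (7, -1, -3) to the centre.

Step 1 — centre the observation: (x - mu) = (3, -3, -3).

Step 2 — invert Sigma (cofactor / det for 3×3, or solve directly):
  Sigma^{-1} = [[0.1566, 0.0482, 0.012],
 [0.0482, 0.1687, 0.0422],
 [0.012, 0.0422, 0.1355]].

Step 3 — form the quadratic (x - mu)^T · Sigma^{-1} · (x - mu):
  Sigma^{-1} · (x - mu) = (0.2892, -0.488, -0.497).
  (x - mu)^T · [Sigma^{-1} · (x - mu)] = (3)·(0.2892) + (-3)·(-0.488) + (-3)·(-0.497) = 3.8223.

Step 4 — take square root: d = √(3.8223) ≈ 1.9551.

d(x, mu) = √(3.8223) ≈ 1.9551


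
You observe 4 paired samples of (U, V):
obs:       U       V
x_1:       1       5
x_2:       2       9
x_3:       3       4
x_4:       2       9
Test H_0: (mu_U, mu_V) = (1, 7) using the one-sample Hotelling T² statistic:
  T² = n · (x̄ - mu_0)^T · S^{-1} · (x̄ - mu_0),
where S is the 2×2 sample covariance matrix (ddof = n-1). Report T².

Step 1 — sample mean vector:
  mean(U) = (1 + 2 + 3 + 2) / 4 = 8/4 = 2
  mean(V) = (5 + 9 + 4 + 9) / 4 = 27/4 = 6.75
  x̄ = (2, 6.75),  deviation x̄ - mu_0 = (2, 6.75) - (1, 7) = (1, -0.25).

Step 2 — sample covariance matrix, S[i,j] = (1/(n-1)) · Σ_k (x_{k,i} - mean_i) · (x_{k,j} - mean_j), divisor n-1 = 3:
  S[U,U] = ((-1)·(-1) + (0)·(0) + (1)·(1) + (0)·(0)) / 3 = 2/3 = 0.6667
  S[U,V] = ((-1)·(-1.75) + (0)·(2.25) + (1)·(-2.75) + (0)·(2.25)) / 3 = -1/3 = -0.3333
  S[V,V] = ((-1.75)·(-1.75) + (2.25)·(2.25) + (-2.75)·(-2.75) + (2.25)·(2.25)) / 3 = 20.75/3 = 6.9167
  S = [[0.6667, -0.3333],
 [-0.3333, 6.9167]].

Step 3 — invert S. det(S) = 0.6667·6.9167 - (-0.3333)² = 4.5.
  S^{-1} = (1/det) · [[d, -b], [-b, a]] = [[1.537, 0.0741],
 [0.0741, 0.1481]].

Step 4 — quadratic form (x̄ - mu_0)^T · S^{-1} · (x̄ - mu_0):
  S^{-1} · (x̄ - mu_0) = (1.5185, 0.037),
  (x̄ - mu_0)^T · [...] = (1)·(1.5185) + (-0.25)·(0.037) = 1.5093.

Step 5 — scale by n: T² = 4 · 1.5093 = 6.037.

T² ≈ 6.037


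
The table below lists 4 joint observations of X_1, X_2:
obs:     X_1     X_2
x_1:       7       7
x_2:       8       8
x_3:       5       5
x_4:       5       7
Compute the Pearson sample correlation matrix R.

Step 1 — column means:
  mean(X_1) = (7 + 8 + 5 + 5) / 4 = 25/4 = 6.25
  mean(X_2) = (7 + 8 + 5 + 7) / 4 = 27/4 = 6.75

Step 2 — sample variances and covariances s[i,j] = (1/(n-1)) · Σ_k (x_{k,i} - mean_i) · (x_{k,j} - mean_j), with n-1 = 3:
  s[X_1,X_1] = ((0.75)·(0.75) + (1.75)·(1.75) + (-1.25)·(-1.25) + (-1.25)·(-1.25)) / 3 = 6.75/3 = 2.25
  s[X_1,X_2] = ((0.75)·(0.25) + (1.75)·(1.25) + (-1.25)·(-1.75) + (-1.25)·(0.25)) / 3 = 4.25/3 = 1.4167
  s[X_2,X_2] = ((0.25)·(0.25) + (1.25)·(1.25) + (-1.75)·(-1.75) + (0.25)·(0.25)) / 3 = 4.75/3 = 1.5833
  Sample standard deviations s_i = √(s[i,i]):
  s(X_1) = √(2.25) = 1.5
  s(X_2) = √(1.5833) = 1.2583

Step 3 — r_{ij} = s_{ij} / (s_i · s_j):
  r[X_1,X_1] = 1 (diagonal).
  r[X_1,X_2] = 1.4167 / (1.5 · 1.2583) = 1.4167 / 1.8875 = 0.7506
  r[X_2,X_2] = 1 (diagonal).

R is symmetric with unit diagonal. Assembling:

R = [[1, 0.7506],
 [0.7506, 1]]


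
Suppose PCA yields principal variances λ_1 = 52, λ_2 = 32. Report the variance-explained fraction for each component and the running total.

Step 1 — total variance = trace(Sigma) = Σ λ_i = 52 + 32 = 84.

Step 2 — fraction explained by component i = λ_i / Σ λ:
  PC1: 52/84 = 0.619
  PC2: 32/84 = 0.381

Step 3 — cumulative fraction after k components = (λ_1 + ... + λ_k) / Σ λ:
  k = 1: 52/84 = 0.619
  k = 2: (52 + 32)/84 = 84/84 = 1

Summary (fraction, with percent):

explained: PC1 0.619 (61.9%), PC2 0.381 (38.1%);  cumulative: 0.619, 1


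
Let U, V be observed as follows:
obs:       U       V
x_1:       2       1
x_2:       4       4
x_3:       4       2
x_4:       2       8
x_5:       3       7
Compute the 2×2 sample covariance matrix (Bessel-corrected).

Step 1 — column means:
  mean(U) = (2 + 4 + 4 + 2 + 3) / 5 = 15/5 = 3
  mean(V) = (1 + 4 + 2 + 8 + 7) / 5 = 22/5 = 4.4

Step 2 — sample covariance S[i,j] = (1/(n-1)) · Σ_k (x_{k,i} - mean_i) · (x_{k,j} - mean_j), with n-1 = 4.
  S[U,U] = ((-1)·(-1) + (1)·(1) + (1)·(1) + (-1)·(-1) + (0)·(0)) / 4 = 4/4 = 1
  S[U,V] = ((-1)·(-3.4) + (1)·(-0.4) + (1)·(-2.4) + (-1)·(3.6) + (0)·(2.6)) / 4 = -3/4 = -0.75
  S[V,V] = ((-3.4)·(-3.4) + (-0.4)·(-0.4) + (-2.4)·(-2.4) + (3.6)·(3.6) + (2.6)·(2.6)) / 4 = 37.2/4 = 9.3

S is symmetric (S[j,i] = S[i,j]). Assembling:

S = [[1, -0.75],
 [-0.75, 9.3]]
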